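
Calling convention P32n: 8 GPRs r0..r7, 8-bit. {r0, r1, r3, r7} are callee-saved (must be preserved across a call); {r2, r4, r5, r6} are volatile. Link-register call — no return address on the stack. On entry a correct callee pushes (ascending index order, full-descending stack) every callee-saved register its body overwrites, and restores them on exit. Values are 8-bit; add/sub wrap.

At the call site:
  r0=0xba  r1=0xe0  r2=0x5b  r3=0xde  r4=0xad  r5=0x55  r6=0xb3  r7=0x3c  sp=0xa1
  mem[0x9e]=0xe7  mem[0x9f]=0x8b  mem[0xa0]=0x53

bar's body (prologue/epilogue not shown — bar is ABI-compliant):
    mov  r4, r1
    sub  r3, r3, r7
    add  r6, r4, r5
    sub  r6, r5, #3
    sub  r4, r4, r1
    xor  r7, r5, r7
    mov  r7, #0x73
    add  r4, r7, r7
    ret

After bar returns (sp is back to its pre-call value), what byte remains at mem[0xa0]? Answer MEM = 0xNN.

prologue: push r3 -> mem[0xa0]=0xde, sp=0xa0
prologue: push r7 -> mem[0x9f]=0x3c, sp=0x9f
body[0] mov  r4, r1 -> r4=0xe0
body[1] sub  r3, r3, r7 -> r3=0xa2
body[2] add  r6, r4, r5 -> r6=0x35
body[3] sub  r6, r5, #3 -> r6=0x52
body[4] sub  r4, r4, r1 -> r4=0x00
body[5] xor  r7, r5, r7 -> r7=0x69
body[6] mov  r7, #0x73 -> r7=0x73
body[7] add  r4, r7, r7 -> r4=0xe6
epilogue: pop r7=0x3c, sp=0xa0
epilogue: pop r3=0xde, sp=0xa1
prologue pushed ['r3', 'r7'] at ['0xa0', '0x9f']

MEM = 0xde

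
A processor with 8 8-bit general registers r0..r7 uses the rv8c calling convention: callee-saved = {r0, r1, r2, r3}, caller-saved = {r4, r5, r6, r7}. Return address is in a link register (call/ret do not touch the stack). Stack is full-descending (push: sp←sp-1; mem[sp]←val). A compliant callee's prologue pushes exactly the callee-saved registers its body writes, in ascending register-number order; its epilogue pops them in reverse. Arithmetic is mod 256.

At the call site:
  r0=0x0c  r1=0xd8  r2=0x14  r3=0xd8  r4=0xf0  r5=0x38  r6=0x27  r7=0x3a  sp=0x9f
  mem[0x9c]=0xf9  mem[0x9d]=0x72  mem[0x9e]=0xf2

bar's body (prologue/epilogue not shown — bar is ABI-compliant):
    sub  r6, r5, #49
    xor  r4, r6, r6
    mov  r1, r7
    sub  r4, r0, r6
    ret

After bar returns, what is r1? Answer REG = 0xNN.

REG = 0xd8

prologue: push r1 -> mem[0x9e]=0xd8, sp=0x9e
body[0] sub  r6, r5, #49 -> r6=0x07
body[1] xor  r4, r6, r6 -> r4=0x00
body[2] mov  r1, r7 -> r1=0x3a
body[3] sub  r4, r0, r6 -> r4=0x05
epilogue: pop r1=0xd8, sp=0x9f
r1 is callee-saved -> restored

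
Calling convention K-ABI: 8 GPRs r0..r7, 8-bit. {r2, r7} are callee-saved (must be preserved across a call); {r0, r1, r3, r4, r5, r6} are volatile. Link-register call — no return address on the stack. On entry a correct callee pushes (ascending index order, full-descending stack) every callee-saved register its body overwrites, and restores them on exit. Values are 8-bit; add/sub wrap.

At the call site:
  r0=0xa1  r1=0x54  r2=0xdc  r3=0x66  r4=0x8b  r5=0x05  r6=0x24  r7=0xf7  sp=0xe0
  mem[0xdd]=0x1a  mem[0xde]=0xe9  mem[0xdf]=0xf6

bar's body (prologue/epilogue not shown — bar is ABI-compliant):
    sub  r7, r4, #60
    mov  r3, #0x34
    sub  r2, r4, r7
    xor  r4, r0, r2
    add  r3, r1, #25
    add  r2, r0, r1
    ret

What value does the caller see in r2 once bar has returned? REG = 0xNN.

REG = 0xdc

prologue: push r2 -> mem[0xdf]=0xdc, sp=0xdf
prologue: push r7 -> mem[0xde]=0xf7, sp=0xde
body[0] sub  r7, r4, #60 -> r7=0x4f
body[1] mov  r3, #0x34 -> r3=0x34
body[2] sub  r2, r4, r7 -> r2=0x3c
body[3] xor  r4, r0, r2 -> r4=0x9d
body[4] add  r3, r1, #25 -> r3=0x6d
body[5] add  r2, r0, r1 -> r2=0xf5
epilogue: pop r7=0xf7, sp=0xdf
epilogue: pop r2=0xdc, sp=0xe0
r2 is callee-saved -> restored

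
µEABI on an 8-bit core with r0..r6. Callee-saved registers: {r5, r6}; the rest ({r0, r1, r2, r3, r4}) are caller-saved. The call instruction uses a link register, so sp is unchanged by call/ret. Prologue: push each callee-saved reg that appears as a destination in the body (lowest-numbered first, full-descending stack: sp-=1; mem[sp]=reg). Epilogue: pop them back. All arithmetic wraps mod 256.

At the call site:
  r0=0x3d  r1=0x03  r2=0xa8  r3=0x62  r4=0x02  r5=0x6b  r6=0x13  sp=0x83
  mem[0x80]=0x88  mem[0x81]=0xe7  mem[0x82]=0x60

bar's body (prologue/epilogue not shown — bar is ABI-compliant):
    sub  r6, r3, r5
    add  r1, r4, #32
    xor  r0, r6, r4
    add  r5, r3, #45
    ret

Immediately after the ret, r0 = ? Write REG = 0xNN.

prologue: push r5 → mem[0x82]=0x6b, sp=0x82
prologue: push r6 → mem[0x81]=0x13, sp=0x81
body[0] sub  r6, r3, r5 → r6=0xf7
body[1] add  r1, r4, #32 → r1=0x22
body[2] xor  r0, r6, r4 → r0=0xf5
body[3] add  r5, r3, #45 → r5=0x8f
epilogue: pop r6=0x13, sp=0x82
epilogue: pop r5=0x6b, sp=0x83
r0 is caller-saved → body value

REG = 0xf5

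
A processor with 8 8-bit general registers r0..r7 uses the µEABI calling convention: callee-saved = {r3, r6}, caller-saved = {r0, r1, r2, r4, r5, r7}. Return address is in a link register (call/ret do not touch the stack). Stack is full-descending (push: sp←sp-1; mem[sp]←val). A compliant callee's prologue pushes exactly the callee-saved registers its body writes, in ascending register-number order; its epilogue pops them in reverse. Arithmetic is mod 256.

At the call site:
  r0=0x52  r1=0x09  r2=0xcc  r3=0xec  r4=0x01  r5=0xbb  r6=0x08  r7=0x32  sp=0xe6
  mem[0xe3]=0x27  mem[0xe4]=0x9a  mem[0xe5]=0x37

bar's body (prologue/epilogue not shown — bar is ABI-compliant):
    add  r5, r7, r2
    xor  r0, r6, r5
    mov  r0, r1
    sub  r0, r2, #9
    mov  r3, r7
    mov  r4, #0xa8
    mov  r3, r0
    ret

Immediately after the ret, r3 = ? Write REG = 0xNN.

prologue: push r3 -> mem[0xe5]=0xec, sp=0xe5
body[0] add  r5, r7, r2 -> r5=0xfe
body[1] xor  r0, r6, r5 -> r0=0xf6
body[2] mov  r0, r1 -> r0=0x09
body[3] sub  r0, r2, #9 -> r0=0xc3
body[4] mov  r3, r7 -> r3=0x32
body[5] mov  r4, #0xa8 -> r4=0xa8
body[6] mov  r3, r0 -> r3=0xc3
epilogue: pop r3=0xec, sp=0xe6
r3 is callee-saved -> restored

REG = 0xec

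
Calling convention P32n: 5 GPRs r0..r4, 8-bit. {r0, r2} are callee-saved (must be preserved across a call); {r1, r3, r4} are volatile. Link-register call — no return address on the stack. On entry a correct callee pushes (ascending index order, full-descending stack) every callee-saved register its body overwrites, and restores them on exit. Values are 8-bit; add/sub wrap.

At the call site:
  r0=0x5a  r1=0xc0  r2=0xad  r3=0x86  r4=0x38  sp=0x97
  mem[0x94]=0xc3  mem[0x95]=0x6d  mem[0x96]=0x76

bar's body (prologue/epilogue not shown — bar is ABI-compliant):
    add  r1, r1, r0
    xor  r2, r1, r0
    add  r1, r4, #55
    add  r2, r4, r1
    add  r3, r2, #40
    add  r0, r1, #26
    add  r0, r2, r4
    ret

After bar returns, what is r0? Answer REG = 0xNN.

prologue: push r0 -> mem[0x96]=0x5a, sp=0x96
prologue: push r2 -> mem[0x95]=0xad, sp=0x95
body[0] add  r1, r1, r0 -> r1=0x1a
body[1] xor  r2, r1, r0 -> r2=0x40
body[2] add  r1, r4, #55 -> r1=0x6f
body[3] add  r2, r4, r1 -> r2=0xa7
body[4] add  r3, r2, #40 -> r3=0xcf
body[5] add  r0, r1, #26 -> r0=0x89
body[6] add  r0, r2, r4 -> r0=0xdf
epilogue: pop r2=0xad, sp=0x96
epilogue: pop r0=0x5a, sp=0x97
r0 is callee-saved -> restored

REG = 0x5a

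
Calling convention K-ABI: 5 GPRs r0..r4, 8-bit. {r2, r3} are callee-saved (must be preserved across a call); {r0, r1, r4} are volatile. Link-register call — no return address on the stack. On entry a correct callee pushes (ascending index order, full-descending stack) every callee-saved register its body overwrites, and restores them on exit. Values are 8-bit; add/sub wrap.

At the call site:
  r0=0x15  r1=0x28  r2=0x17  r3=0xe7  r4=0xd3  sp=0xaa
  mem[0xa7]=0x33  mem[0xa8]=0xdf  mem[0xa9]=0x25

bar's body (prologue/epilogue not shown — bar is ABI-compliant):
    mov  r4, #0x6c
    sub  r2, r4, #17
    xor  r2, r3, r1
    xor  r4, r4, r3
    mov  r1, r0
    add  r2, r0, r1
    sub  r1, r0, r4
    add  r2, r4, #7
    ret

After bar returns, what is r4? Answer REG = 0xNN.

REG = 0x8b

prologue: push r2 -> mem[0xa9]=0x17, sp=0xa9
body[0] mov  r4, #0x6c -> r4=0x6c
body[1] sub  r2, r4, #17 -> r2=0x5b
body[2] xor  r2, r3, r1 -> r2=0xcf
body[3] xor  r4, r4, r3 -> r4=0x8b
body[4] mov  r1, r0 -> r1=0x15
body[5] add  r2, r0, r1 -> r2=0x2a
body[6] sub  r1, r0, r4 -> r1=0x8a
body[7] add  r2, r4, #7 -> r2=0x92
epilogue: pop r2=0x17, sp=0xaa
r4 is caller-saved -> body value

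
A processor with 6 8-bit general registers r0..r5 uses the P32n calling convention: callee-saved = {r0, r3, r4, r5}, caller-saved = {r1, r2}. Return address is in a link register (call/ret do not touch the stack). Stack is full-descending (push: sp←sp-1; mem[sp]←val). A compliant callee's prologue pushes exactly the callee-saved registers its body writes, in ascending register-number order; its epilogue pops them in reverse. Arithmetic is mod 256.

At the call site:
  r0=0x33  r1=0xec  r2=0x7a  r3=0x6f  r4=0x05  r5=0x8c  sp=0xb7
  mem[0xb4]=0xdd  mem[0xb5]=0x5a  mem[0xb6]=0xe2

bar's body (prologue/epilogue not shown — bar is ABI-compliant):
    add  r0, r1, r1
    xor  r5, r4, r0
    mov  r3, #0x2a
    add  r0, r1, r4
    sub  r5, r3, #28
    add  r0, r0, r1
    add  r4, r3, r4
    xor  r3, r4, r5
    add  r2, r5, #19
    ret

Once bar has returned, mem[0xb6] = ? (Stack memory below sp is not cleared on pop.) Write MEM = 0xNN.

prologue: push r0 -> mem[0xb6]=0x33, sp=0xb6
prologue: push r3 -> mem[0xb5]=0x6f, sp=0xb5
prologue: push r4 -> mem[0xb4]=0x05, sp=0xb4
prologue: push r5 -> mem[0xb3]=0x8c, sp=0xb3
body[0] add  r0, r1, r1 -> r0=0xd8
body[1] xor  r5, r4, r0 -> r5=0xdd
body[2] mov  r3, #0x2a -> r3=0x2a
body[3] add  r0, r1, r4 -> r0=0xf1
body[4] sub  r5, r3, #28 -> r5=0x0e
body[5] add  r0, r0, r1 -> r0=0xdd
body[6] add  r4, r3, r4 -> r4=0x2f
body[7] xor  r3, r4, r5 -> r3=0x21
body[8] add  r2, r5, #19 -> r2=0x21
epilogue: pop r5=0x8c, sp=0xb4
epilogue: pop r4=0x05, sp=0xb5
epilogue: pop r3=0x6f, sp=0xb6
epilogue: pop r0=0x33, sp=0xb7
prologue pushed ['r0', 'r3', 'r4', 'r5'] at ['0xb6', '0xb5', '0xb4', '0xb3']

MEM = 0x33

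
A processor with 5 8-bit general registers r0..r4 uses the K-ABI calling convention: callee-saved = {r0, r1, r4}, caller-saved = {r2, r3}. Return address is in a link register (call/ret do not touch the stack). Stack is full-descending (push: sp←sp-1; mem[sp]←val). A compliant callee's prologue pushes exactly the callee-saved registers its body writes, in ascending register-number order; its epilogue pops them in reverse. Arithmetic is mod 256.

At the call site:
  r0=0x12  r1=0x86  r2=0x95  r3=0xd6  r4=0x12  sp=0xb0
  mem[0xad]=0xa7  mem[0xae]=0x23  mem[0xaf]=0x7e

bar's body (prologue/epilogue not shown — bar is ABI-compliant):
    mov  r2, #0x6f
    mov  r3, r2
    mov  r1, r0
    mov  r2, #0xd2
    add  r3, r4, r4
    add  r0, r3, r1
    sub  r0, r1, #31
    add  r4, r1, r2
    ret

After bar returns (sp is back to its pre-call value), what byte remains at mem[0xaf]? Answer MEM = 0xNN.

MEM = 0x12

prologue: push r0 → mem[0xaf]=0x12, sp=0xaf
prologue: push r1 → mem[0xae]=0x86, sp=0xae
prologue: push r4 → mem[0xad]=0x12, sp=0xad
body[0] mov  r2, #0x6f → r2=0x6f
body[1] mov  r3, r2 → r3=0x6f
body[2] mov  r1, r0 → r1=0x12
body[3] mov  r2, #0xd2 → r2=0xd2
body[4] add  r3, r4, r4 → r3=0x24
body[5] add  r0, r3, r1 → r0=0x36
body[6] sub  r0, r1, #31 → r0=0xf3
body[7] add  r4, r1, r2 → r4=0xe4
epilogue: pop r4=0x12, sp=0xae
epilogue: pop r1=0x86, sp=0xaf
epilogue: pop r0=0x12, sp=0xb0
prologue pushed ['r0', 'r1', 'r4'] at ['0xaf', '0xae', '0xad']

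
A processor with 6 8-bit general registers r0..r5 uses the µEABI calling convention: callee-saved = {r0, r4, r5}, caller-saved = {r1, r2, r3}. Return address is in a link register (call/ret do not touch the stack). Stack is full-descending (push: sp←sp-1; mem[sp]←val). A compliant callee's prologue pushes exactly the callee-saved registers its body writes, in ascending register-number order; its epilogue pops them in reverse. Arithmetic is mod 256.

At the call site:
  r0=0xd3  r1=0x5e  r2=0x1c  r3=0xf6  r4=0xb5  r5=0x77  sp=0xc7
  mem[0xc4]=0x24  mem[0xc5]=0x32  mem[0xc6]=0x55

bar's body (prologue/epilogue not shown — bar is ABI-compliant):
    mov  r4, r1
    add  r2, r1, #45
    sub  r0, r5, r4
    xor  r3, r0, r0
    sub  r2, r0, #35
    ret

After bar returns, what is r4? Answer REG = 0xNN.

REG = 0xb5

prologue: push r0 → mem[0xc6]=0xd3, sp=0xc6
prologue: push r4 → mem[0xc5]=0xb5, sp=0xc5
body[0] mov  r4, r1 → r4=0x5e
body[1] add  r2, r1, #45 → r2=0x8b
body[2] sub  r0, r5, r4 → r0=0x19
body[3] xor  r3, r0, r0 → r3=0x00
body[4] sub  r2, r0, #35 → r2=0xf6
epilogue: pop r4=0xb5, sp=0xc6
epilogue: pop r0=0xd3, sp=0xc7
r4 is callee-saved → restored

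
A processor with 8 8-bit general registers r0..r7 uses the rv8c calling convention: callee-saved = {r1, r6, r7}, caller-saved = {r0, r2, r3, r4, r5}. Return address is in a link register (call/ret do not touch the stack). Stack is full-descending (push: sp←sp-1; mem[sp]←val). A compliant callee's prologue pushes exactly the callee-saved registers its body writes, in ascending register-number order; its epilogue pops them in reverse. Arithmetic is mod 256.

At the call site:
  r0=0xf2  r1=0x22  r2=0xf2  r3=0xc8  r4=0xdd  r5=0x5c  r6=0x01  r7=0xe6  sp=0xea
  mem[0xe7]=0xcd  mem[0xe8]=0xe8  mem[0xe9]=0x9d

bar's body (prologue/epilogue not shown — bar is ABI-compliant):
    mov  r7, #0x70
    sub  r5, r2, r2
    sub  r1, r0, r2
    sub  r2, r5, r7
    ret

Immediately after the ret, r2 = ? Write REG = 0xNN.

REG = 0x90

prologue: push r1 -> mem[0xe9]=0x22, sp=0xe9
prologue: push r7 -> mem[0xe8]=0xe6, sp=0xe8
body[0] mov  r7, #0x70 -> r7=0x70
body[1] sub  r5, r2, r2 -> r5=0x00
body[2] sub  r1, r0, r2 -> r1=0x00
body[3] sub  r2, r5, r7 -> r2=0x90
epilogue: pop r7=0xe6, sp=0xe9
epilogue: pop r1=0x22, sp=0xea
r2 is caller-saved -> body value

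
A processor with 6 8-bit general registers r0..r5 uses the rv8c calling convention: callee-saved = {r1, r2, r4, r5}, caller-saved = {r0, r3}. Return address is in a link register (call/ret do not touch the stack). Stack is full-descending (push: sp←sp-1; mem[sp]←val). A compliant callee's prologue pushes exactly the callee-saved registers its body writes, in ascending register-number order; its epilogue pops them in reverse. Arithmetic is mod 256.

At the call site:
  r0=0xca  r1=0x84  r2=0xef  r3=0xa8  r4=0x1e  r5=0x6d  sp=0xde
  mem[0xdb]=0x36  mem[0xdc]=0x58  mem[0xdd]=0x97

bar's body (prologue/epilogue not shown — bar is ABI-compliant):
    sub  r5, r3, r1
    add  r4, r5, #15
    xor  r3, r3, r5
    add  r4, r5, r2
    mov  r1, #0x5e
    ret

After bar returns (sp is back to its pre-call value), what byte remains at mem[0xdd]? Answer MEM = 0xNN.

MEM = 0x84

prologue: push r1 → mem[0xdd]=0x84, sp=0xdd
prologue: push r4 → mem[0xdc]=0x1e, sp=0xdc
prologue: push r5 → mem[0xdb]=0x6d, sp=0xdb
body[0] sub  r5, r3, r1 → r5=0x24
body[1] add  r4, r5, #15 → r4=0x33
body[2] xor  r3, r3, r5 → r3=0x8c
body[3] add  r4, r5, r2 → r4=0x13
body[4] mov  r1, #0x5e → r1=0x5e
epilogue: pop r5=0x6d, sp=0xdc
epilogue: pop r4=0x1e, sp=0xdd
epilogue: pop r1=0x84, sp=0xde
prologue pushed ['r1', 'r4', 'r5'] at ['0xdd', '0xdc', '0xdb']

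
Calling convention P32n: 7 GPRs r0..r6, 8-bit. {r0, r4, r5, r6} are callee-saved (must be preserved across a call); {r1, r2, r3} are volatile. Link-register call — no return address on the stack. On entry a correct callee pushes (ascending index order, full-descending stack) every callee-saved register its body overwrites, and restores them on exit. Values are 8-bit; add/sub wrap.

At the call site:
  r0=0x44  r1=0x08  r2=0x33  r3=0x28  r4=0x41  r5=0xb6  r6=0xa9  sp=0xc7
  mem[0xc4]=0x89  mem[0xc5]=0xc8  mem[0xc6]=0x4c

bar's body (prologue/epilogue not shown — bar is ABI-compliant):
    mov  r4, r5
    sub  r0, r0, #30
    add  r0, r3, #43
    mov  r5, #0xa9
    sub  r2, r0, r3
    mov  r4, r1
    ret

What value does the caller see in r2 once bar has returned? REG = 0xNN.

REG = 0x2b

prologue: push r0 -> mem[0xc6]=0x44, sp=0xc6
prologue: push r4 -> mem[0xc5]=0x41, sp=0xc5
prologue: push r5 -> mem[0xc4]=0xb6, sp=0xc4
body[0] mov  r4, r5 -> r4=0xb6
body[1] sub  r0, r0, #30 -> r0=0x26
body[2] add  r0, r3, #43 -> r0=0x53
body[3] mov  r5, #0xa9 -> r5=0xa9
body[4] sub  r2, r0, r3 -> r2=0x2b
body[5] mov  r4, r1 -> r4=0x08
epilogue: pop r5=0xb6, sp=0xc5
epilogue: pop r4=0x41, sp=0xc6
epilogue: pop r0=0x44, sp=0xc7
r2 is caller-saved -> body value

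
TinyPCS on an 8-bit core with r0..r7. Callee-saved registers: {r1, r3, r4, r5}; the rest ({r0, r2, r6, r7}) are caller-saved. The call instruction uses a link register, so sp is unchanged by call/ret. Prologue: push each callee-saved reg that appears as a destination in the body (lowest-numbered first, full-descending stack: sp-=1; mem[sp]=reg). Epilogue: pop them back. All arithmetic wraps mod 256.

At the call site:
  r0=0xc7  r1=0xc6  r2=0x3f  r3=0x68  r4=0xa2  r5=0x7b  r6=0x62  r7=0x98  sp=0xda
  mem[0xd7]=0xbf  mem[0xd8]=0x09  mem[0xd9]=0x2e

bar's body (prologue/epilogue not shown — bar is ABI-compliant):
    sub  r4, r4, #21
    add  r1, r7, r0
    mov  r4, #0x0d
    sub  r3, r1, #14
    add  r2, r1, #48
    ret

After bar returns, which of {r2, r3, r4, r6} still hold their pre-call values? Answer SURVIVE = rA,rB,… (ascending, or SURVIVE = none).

prologue: push r1 -> mem[0xd9]=0xc6, sp=0xd9
prologue: push r3 -> mem[0xd8]=0x68, sp=0xd8
prologue: push r4 -> mem[0xd7]=0xa2, sp=0xd7
body[0] sub  r4, r4, #21 -> r4=0x8d
body[1] add  r1, r7, r0 -> r1=0x5f
body[2] mov  r4, #0x0d -> r4=0x0d
body[3] sub  r3, r1, #14 -> r3=0x51
body[4] add  r2, r1, #48 -> r2=0x8f
epilogue: pop r4=0xa2, sp=0xd8
epilogue: pop r3=0x68, sp=0xd9
epilogue: pop r1=0xc6, sp=0xda
r2: caller-saved, written=True
r3: callee-saved, written=True
r4: callee-saved, written=True
r6: caller-saved, written=False

SURVIVE = r3,r4,r6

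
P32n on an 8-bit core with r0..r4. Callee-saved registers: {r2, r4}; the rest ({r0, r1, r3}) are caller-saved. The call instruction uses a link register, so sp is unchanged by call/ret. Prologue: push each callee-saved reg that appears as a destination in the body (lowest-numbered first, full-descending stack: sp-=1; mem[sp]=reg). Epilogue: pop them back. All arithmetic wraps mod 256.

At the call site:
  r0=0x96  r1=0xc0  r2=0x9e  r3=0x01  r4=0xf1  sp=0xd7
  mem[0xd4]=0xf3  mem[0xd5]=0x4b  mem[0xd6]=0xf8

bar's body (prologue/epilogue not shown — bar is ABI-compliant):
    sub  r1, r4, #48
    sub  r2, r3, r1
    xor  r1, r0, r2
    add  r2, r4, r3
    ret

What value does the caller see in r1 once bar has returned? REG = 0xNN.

prologue: push r2 → mem[0xd6]=0x9e, sp=0xd6
body[0] sub  r1, r4, #48 → r1=0xc1
body[1] sub  r2, r3, r1 → r2=0x40
body[2] xor  r1, r0, r2 → r1=0xd6
body[3] add  r2, r4, r3 → r2=0xf2
epilogue: pop r2=0x9e, sp=0xd7
r1 is caller-saved → body value

REG = 0xd6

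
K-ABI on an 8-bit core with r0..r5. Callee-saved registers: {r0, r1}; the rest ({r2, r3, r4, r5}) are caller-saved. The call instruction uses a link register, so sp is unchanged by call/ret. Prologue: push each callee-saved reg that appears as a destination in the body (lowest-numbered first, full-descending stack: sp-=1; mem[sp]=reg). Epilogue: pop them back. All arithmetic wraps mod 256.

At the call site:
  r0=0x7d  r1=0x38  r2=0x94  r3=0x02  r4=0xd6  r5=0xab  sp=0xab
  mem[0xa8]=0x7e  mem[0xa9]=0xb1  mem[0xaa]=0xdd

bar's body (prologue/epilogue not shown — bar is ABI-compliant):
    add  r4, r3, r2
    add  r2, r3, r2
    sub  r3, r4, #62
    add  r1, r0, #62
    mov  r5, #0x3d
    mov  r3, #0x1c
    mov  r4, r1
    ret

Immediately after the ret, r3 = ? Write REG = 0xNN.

prologue: push r1 → mem[0xaa]=0x38, sp=0xaa
body[0] add  r4, r3, r2 → r4=0x96
body[1] add  r2, r3, r2 → r2=0x96
body[2] sub  r3, r4, #62 → r3=0x58
body[3] add  r1, r0, #62 → r1=0xbb
body[4] mov  r5, #0x3d → r5=0x3d
body[5] mov  r3, #0x1c → r3=0x1c
body[6] mov  r4, r1 → r4=0xbb
epilogue: pop r1=0x38, sp=0xab
r3 is caller-saved → body value

REG = 0x1c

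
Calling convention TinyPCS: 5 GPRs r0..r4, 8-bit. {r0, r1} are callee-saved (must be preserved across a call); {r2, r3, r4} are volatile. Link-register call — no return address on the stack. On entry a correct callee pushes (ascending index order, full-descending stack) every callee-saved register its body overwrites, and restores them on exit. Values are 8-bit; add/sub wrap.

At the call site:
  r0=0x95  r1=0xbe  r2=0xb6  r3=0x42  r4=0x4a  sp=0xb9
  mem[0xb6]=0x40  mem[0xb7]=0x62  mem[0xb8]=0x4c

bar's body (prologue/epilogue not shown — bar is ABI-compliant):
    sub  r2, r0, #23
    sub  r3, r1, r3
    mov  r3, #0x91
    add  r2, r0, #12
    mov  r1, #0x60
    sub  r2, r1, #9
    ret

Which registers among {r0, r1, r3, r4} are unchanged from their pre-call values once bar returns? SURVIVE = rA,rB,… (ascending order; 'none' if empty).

SURVIVE = r0,r1,r4

prologue: push r1 → mem[0xb8]=0xbe, sp=0xb8
body[0] sub  r2, r0, #23 → r2=0x7e
body[1] sub  r3, r1, r3 → r3=0x7c
body[2] mov  r3, #0x91 → r3=0x91
body[3] add  r2, r0, #12 → r2=0xa1
body[4] mov  r1, #0x60 → r1=0x60
body[5] sub  r2, r1, #9 → r2=0x57
epilogue: pop r1=0xbe, sp=0xb9
r0: callee-saved, written=False
r1: callee-saved, written=True
r3: caller-saved, written=True
r4: caller-saved, written=False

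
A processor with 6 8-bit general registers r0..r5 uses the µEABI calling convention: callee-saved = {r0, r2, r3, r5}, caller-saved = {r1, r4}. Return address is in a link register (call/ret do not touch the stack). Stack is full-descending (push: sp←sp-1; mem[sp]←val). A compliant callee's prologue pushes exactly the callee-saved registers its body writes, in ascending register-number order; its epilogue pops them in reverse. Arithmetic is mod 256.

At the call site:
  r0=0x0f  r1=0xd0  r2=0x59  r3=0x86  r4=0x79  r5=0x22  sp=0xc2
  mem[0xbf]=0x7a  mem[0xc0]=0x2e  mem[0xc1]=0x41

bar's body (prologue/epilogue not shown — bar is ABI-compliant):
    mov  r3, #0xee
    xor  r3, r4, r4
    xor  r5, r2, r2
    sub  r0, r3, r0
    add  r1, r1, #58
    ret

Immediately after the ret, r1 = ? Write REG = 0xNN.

prologue: push r0 → mem[0xc1]=0x0f, sp=0xc1
prologue: push r3 → mem[0xc0]=0x86, sp=0xc0
prologue: push r5 → mem[0xbf]=0x22, sp=0xbf
body[0] mov  r3, #0xee → r3=0xee
body[1] xor  r3, r4, r4 → r3=0x00
body[2] xor  r5, r2, r2 → r5=0x00
body[3] sub  r0, r3, r0 → r0=0xf1
body[4] add  r1, r1, #58 → r1=0x0a
epilogue: pop r5=0x22, sp=0xc0
epilogue: pop r3=0x86, sp=0xc1
epilogue: pop r0=0x0f, sp=0xc2
r1 is caller-saved → body value

REG = 0x0a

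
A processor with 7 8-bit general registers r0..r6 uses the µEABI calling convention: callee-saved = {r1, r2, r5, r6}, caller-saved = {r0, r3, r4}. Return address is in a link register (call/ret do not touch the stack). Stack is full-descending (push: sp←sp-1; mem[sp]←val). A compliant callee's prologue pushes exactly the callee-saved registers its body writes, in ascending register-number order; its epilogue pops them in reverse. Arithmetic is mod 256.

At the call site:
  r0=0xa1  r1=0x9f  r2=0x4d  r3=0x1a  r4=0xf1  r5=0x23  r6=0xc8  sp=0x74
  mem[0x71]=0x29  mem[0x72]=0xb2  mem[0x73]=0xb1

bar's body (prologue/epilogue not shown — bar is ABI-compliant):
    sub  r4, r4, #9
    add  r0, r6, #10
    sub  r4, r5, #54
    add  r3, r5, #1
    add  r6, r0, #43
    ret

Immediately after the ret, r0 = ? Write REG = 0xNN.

prologue: push r6 → mem[0x73]=0xc8, sp=0x73
body[0] sub  r4, r4, #9 → r4=0xe8
body[1] add  r0, r6, #10 → r0=0xd2
body[2] sub  r4, r5, #54 → r4=0xed
body[3] add  r3, r5, #1 → r3=0x24
body[4] add  r6, r0, #43 → r6=0xfd
epilogue: pop r6=0xc8, sp=0x74
r0 is caller-saved → body value

REG = 0xd2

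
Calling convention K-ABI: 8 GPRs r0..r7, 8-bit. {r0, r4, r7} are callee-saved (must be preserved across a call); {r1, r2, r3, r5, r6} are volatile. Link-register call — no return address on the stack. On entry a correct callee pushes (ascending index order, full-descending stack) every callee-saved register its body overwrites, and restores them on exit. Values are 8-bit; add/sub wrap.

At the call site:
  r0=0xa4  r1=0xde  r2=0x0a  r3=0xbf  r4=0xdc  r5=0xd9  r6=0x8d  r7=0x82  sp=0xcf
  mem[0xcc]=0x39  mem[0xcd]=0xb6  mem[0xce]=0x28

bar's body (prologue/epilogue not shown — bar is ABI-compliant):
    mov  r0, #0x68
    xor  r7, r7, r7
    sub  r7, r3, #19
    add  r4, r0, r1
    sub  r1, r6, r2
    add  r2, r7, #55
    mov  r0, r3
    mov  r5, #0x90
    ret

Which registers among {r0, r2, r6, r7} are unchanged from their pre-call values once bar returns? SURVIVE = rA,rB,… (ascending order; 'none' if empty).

SURVIVE = r0,r6,r7

prologue: push r0 -> mem[0xce]=0xa4, sp=0xce
prologue: push r4 -> mem[0xcd]=0xdc, sp=0xcd
prologue: push r7 -> mem[0xcc]=0x82, sp=0xcc
body[0] mov  r0, #0x68 -> r0=0x68
body[1] xor  r7, r7, r7 -> r7=0x00
body[2] sub  r7, r3, #19 -> r7=0xac
body[3] add  r4, r0, r1 -> r4=0x46
body[4] sub  r1, r6, r2 -> r1=0x83
body[5] add  r2, r7, #55 -> r2=0xe3
body[6] mov  r0, r3 -> r0=0xbf
body[7] mov  r5, #0x90 -> r5=0x90
epilogue: pop r7=0x82, sp=0xcd
epilogue: pop r4=0xdc, sp=0xce
epilogue: pop r0=0xa4, sp=0xcf
r0: callee-saved, written=True
r2: caller-saved, written=True
r6: caller-saved, written=False
r7: callee-saved, written=True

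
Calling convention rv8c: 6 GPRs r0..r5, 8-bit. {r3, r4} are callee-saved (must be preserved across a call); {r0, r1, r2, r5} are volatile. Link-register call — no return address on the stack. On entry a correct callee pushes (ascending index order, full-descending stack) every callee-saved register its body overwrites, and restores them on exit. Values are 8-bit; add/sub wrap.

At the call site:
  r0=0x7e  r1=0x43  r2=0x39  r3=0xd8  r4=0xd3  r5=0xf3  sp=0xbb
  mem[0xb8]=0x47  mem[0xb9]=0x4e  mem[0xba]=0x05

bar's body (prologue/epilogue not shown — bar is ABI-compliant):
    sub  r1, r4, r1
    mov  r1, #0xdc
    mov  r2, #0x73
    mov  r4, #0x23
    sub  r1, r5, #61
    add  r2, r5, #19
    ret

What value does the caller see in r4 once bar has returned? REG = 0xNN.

prologue: push r4 -> mem[0xba]=0xd3, sp=0xba
body[0] sub  r1, r4, r1 -> r1=0x90
body[1] mov  r1, #0xdc -> r1=0xdc
body[2] mov  r2, #0x73 -> r2=0x73
body[3] mov  r4, #0x23 -> r4=0x23
body[4] sub  r1, r5, #61 -> r1=0xb6
body[5] add  r2, r5, #19 -> r2=0x06
epilogue: pop r4=0xd3, sp=0xbb
r4 is callee-saved -> restored

REG = 0xd3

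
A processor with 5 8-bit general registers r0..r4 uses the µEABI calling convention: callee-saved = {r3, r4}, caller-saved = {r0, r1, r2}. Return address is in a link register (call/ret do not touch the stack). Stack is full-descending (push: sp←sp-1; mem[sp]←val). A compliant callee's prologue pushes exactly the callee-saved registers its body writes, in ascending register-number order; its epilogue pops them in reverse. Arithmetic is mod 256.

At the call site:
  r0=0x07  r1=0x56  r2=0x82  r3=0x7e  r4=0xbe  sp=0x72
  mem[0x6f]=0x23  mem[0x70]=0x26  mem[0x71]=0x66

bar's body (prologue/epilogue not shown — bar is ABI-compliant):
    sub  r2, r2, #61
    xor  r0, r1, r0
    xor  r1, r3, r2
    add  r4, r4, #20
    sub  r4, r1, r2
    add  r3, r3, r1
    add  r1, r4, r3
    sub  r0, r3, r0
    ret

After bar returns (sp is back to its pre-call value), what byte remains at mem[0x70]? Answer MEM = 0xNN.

prologue: push r3 → mem[0x71]=0x7e, sp=0x71
prologue: push r4 → mem[0x70]=0xbe, sp=0x70
body[0] sub  r2, r2, #61 → r2=0x45
body[1] xor  r0, r1, r0 → r0=0x51
body[2] xor  r1, r3, r2 → r1=0x3b
body[3] add  r4, r4, #20 → r4=0xd2
body[4] sub  r4, r1, r2 → r4=0xf6
body[5] add  r3, r3, r1 → r3=0xb9
body[6] add  r1, r4, r3 → r1=0xaf
body[7] sub  r0, r3, r0 → r0=0x68
epilogue: pop r4=0xbe, sp=0x71
epilogue: pop r3=0x7e, sp=0x72
prologue pushed ['r3', 'r4'] at ['0x71', '0x70']

MEM = 0xbe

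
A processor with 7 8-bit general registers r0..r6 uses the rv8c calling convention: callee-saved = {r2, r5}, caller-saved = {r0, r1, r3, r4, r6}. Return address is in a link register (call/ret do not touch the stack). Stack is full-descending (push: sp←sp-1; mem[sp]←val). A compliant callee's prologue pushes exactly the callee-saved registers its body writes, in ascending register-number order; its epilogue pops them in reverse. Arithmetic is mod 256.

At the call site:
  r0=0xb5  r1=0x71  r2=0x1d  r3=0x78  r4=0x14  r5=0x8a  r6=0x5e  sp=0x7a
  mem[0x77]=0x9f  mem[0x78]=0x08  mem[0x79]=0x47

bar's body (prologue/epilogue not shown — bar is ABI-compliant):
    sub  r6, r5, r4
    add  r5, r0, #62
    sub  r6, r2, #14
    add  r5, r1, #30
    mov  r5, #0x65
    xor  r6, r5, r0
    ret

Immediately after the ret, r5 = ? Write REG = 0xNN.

REG = 0x8a

prologue: push r5 → mem[0x79]=0x8a, sp=0x79
body[0] sub  r6, r5, r4 → r6=0x76
body[1] add  r5, r0, #62 → r5=0xf3
body[2] sub  r6, r2, #14 → r6=0x0f
body[3] add  r5, r1, #30 → r5=0x8f
body[4] mov  r5, #0x65 → r5=0x65
body[5] xor  r6, r5, r0 → r6=0xd0
epilogue: pop r5=0x8a, sp=0x7a
r5 is callee-saved → restored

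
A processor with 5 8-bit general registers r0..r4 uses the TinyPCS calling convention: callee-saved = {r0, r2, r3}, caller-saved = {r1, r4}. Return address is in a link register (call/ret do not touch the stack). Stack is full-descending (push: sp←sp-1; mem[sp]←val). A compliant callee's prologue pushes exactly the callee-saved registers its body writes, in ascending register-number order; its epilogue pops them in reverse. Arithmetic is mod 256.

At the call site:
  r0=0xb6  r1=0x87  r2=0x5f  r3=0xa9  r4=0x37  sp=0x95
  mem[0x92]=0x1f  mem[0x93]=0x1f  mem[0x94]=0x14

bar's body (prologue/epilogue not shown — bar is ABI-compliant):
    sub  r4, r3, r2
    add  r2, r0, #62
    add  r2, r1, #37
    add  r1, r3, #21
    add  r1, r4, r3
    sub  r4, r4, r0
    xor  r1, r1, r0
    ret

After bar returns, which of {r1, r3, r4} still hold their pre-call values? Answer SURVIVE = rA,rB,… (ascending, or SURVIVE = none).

SURVIVE = r3

prologue: push r2 → mem[0x94]=0x5f, sp=0x94
body[0] sub  r4, r3, r2 → r4=0x4a
body[1] add  r2, r0, #62 → r2=0xf4
body[2] add  r2, r1, #37 → r2=0xac
body[3] add  r1, r3, #21 → r1=0xbe
body[4] add  r1, r4, r3 → r1=0xf3
body[5] sub  r4, r4, r0 → r4=0x94
body[6] xor  r1, r1, r0 → r1=0x45
epilogue: pop r2=0x5f, sp=0x95
r1: caller-saved, written=True
r3: callee-saved, written=False
r4: caller-saved, written=True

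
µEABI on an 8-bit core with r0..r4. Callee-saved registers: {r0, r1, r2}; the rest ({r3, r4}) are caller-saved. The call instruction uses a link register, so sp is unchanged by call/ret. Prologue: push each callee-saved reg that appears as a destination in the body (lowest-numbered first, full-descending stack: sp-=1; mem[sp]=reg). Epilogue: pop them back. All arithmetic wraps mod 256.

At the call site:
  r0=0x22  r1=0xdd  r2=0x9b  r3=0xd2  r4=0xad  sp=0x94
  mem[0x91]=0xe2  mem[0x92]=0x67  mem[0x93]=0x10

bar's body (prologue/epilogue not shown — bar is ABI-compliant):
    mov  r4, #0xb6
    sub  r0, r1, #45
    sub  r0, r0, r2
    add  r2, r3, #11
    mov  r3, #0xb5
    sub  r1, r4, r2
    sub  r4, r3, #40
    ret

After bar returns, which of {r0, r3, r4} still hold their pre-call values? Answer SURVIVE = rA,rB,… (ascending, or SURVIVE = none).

SURVIVE = r0

prologue: push r0 → mem[0x93]=0x22, sp=0x93
prologue: push r1 → mem[0x92]=0xdd, sp=0x92
prologue: push r2 → mem[0x91]=0x9b, sp=0x91
body[0] mov  r4, #0xb6 → r4=0xb6
body[1] sub  r0, r1, #45 → r0=0xb0
body[2] sub  r0, r0, r2 → r0=0x15
body[3] add  r2, r3, #11 → r2=0xdd
body[4] mov  r3, #0xb5 → r3=0xb5
body[5] sub  r1, r4, r2 → r1=0xd9
body[6] sub  r4, r3, #40 → r4=0x8d
epilogue: pop r2=0x9b, sp=0x92
epilogue: pop r1=0xdd, sp=0x93
epilogue: pop r0=0x22, sp=0x94
r0: callee-saved, written=True
r3: caller-saved, written=True
r4: caller-saved, written=True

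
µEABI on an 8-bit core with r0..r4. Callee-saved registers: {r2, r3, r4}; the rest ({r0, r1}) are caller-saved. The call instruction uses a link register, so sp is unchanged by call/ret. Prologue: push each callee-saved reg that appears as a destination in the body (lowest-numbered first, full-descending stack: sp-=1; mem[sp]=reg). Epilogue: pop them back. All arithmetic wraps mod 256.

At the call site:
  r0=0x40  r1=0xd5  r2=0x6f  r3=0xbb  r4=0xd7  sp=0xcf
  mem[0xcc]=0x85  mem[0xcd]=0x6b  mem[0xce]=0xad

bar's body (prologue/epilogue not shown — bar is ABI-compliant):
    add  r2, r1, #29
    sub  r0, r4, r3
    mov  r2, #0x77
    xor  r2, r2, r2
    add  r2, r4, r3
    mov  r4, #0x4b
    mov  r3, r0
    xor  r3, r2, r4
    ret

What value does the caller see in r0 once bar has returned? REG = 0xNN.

REG = 0x1c

prologue: push r2 -> mem[0xce]=0x6f, sp=0xce
prologue: push r3 -> mem[0xcd]=0xbb, sp=0xcd
prologue: push r4 -> mem[0xcc]=0xd7, sp=0xcc
body[0] add  r2, r1, #29 -> r2=0xf2
body[1] sub  r0, r4, r3 -> r0=0x1c
body[2] mov  r2, #0x77 -> r2=0x77
body[3] xor  r2, r2, r2 -> r2=0x00
body[4] add  r2, r4, r3 -> r2=0x92
body[5] mov  r4, #0x4b -> r4=0x4b
body[6] mov  r3, r0 -> r3=0x1c
body[7] xor  r3, r2, r4 -> r3=0xd9
epilogue: pop r4=0xd7, sp=0xcd
epilogue: pop r3=0xbb, sp=0xce
epilogue: pop r2=0x6f, sp=0xcf
r0 is caller-saved -> body value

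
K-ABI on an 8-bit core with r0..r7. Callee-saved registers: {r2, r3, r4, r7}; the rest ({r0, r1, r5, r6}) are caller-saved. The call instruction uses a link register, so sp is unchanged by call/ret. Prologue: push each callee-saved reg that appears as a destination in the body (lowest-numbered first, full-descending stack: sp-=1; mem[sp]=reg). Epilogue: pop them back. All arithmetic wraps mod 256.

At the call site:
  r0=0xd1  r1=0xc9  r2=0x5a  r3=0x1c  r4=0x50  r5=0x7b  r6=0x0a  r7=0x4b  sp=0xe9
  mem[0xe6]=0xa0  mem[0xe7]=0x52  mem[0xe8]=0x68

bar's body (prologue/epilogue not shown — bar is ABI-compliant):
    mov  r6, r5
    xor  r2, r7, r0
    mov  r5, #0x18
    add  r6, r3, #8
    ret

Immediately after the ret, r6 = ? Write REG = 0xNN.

REG = 0x24

prologue: push r2 → mem[0xe8]=0x5a, sp=0xe8
body[0] mov  r6, r5 → r6=0x7b
body[1] xor  r2, r7, r0 → r2=0x9a
body[2] mov  r5, #0x18 → r5=0x18
body[3] add  r6, r3, #8 → r6=0x24
epilogue: pop r2=0x5a, sp=0xe9
r6 is caller-saved → body value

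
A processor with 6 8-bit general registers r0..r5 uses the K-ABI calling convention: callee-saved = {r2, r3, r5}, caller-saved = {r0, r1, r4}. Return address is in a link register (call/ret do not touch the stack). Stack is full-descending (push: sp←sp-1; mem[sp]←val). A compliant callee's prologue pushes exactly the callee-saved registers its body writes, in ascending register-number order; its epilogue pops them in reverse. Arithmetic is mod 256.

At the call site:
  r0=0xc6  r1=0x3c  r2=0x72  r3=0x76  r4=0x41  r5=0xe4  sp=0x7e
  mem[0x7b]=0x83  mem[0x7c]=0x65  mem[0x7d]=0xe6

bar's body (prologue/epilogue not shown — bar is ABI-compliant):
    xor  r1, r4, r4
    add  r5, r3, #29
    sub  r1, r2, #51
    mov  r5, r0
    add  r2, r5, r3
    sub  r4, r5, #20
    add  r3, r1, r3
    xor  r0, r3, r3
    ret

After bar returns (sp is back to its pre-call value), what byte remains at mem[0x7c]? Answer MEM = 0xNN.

MEM = 0x76

prologue: push r2 → mem[0x7d]=0x72, sp=0x7d
prologue: push r3 → mem[0x7c]=0x76, sp=0x7c
prologue: push r5 → mem[0x7b]=0xe4, sp=0x7b
body[0] xor  r1, r4, r4 → r1=0x00
body[1] add  r5, r3, #29 → r5=0x93
body[2] sub  r1, r2, #51 → r1=0x3f
body[3] mov  r5, r0 → r5=0xc6
body[4] add  r2, r5, r3 → r2=0x3c
body[5] sub  r4, r5, #20 → r4=0xb2
body[6] add  r3, r1, r3 → r3=0xb5
body[7] xor  r0, r3, r3 → r0=0x00
epilogue: pop r5=0xe4, sp=0x7c
epilogue: pop r3=0x76, sp=0x7d
epilogue: pop r2=0x72, sp=0x7e
prologue pushed ['r2', 'r3', 'r5'] at ['0x7d', '0x7c', '0x7b']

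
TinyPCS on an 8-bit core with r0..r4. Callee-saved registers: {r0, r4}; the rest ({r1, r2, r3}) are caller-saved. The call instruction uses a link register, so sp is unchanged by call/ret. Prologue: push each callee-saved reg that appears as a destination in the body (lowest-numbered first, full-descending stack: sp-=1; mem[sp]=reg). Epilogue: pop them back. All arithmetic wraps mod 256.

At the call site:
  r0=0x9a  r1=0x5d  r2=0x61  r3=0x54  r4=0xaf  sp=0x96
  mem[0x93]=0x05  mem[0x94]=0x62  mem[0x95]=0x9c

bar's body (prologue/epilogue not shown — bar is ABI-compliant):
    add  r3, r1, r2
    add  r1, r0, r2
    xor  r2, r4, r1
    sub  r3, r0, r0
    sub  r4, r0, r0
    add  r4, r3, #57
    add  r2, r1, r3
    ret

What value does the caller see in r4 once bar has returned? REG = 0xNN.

REG = 0xaf

prologue: push r4 → mem[0x95]=0xaf, sp=0x95
body[0] add  r3, r1, r2 → r3=0xbe
body[1] add  r1, r0, r2 → r1=0xfb
body[2] xor  r2, r4, r1 → r2=0x54
body[3] sub  r3, r0, r0 → r3=0x00
body[4] sub  r4, r0, r0 → r4=0x00
body[5] add  r4, r3, #57 → r4=0x39
body[6] add  r2, r1, r3 → r2=0xfb
epilogue: pop r4=0xaf, sp=0x96
r4 is callee-saved → restored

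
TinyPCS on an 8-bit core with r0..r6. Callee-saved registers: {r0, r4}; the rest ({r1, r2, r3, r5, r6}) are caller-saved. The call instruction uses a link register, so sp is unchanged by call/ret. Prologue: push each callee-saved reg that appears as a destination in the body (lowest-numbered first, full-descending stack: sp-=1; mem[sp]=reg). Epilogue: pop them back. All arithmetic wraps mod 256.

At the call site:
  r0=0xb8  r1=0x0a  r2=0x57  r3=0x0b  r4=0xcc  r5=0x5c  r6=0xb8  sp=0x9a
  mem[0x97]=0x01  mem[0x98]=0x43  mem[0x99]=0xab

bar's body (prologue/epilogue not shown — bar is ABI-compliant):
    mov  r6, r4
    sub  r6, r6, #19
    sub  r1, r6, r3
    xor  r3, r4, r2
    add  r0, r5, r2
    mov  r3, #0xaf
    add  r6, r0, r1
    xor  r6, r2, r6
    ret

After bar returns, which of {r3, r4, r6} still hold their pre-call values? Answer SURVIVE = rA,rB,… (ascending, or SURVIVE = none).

SURVIVE = r4

prologue: push r0 -> mem[0x99]=0xb8, sp=0x99
body[0] mov  r6, r4 -> r6=0xcc
body[1] sub  r6, r6, #19 -> r6=0xb9
body[2] sub  r1, r6, r3 -> r1=0xae
body[3] xor  r3, r4, r2 -> r3=0x9b
body[4] add  r0, r5, r2 -> r0=0xb3
body[5] mov  r3, #0xaf -> r3=0xaf
body[6] add  r6, r0, r1 -> r6=0x61
body[7] xor  r6, r2, r6 -> r6=0x36
epilogue: pop r0=0xb8, sp=0x9a
r3: caller-saved, written=True
r4: callee-saved, written=False
r6: caller-saved, written=True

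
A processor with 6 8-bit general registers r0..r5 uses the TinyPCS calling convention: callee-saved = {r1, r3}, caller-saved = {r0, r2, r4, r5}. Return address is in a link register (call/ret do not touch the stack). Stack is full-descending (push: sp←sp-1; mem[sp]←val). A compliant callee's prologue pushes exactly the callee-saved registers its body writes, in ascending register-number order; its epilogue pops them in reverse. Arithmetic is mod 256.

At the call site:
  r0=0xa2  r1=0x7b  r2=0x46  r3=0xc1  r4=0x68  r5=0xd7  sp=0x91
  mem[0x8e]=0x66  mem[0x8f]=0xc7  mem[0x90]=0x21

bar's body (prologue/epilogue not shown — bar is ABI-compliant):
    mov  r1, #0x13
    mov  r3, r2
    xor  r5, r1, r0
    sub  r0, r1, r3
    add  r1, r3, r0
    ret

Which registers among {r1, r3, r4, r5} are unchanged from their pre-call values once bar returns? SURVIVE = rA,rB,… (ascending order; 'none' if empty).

SURVIVE = r1,r3,r4

prologue: push r1 → mem[0x90]=0x7b, sp=0x90
prologue: push r3 → mem[0x8f]=0xc1, sp=0x8f
body[0] mov  r1, #0x13 → r1=0x13
body[1] mov  r3, r2 → r3=0x46
body[2] xor  r5, r1, r0 → r5=0xb1
body[3] sub  r0, r1, r3 → r0=0xcd
body[4] add  r1, r3, r0 → r1=0x13
epilogue: pop r3=0xc1, sp=0x90
epilogue: pop r1=0x7b, sp=0x91
r1: callee-saved, written=True
r3: callee-saved, written=True
r4: caller-saved, written=False
r5: caller-saved, written=True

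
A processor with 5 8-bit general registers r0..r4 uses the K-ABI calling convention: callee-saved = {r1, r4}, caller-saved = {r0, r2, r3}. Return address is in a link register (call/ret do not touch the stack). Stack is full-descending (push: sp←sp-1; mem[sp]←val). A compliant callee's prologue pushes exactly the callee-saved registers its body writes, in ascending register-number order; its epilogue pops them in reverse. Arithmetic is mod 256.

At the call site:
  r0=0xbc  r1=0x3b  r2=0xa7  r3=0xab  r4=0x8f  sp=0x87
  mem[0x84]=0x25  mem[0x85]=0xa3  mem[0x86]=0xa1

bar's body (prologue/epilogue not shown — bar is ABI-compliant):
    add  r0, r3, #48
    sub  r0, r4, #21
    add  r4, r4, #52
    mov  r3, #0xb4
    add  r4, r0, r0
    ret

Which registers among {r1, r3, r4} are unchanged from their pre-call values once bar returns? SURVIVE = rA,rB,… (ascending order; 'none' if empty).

prologue: push r4 → mem[0x86]=0x8f, sp=0x86
body[0] add  r0, r3, #48 → r0=0xdb
body[1] sub  r0, r4, #21 → r0=0x7a
body[2] add  r4, r4, #52 → r4=0xc3
body[3] mov  r3, #0xb4 → r3=0xb4
body[4] add  r4, r0, r0 → r4=0xf4
epilogue: pop r4=0x8f, sp=0x87
r1: callee-saved, written=False
r3: caller-saved, written=True
r4: callee-saved, written=True

SURVIVE = r1,r4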